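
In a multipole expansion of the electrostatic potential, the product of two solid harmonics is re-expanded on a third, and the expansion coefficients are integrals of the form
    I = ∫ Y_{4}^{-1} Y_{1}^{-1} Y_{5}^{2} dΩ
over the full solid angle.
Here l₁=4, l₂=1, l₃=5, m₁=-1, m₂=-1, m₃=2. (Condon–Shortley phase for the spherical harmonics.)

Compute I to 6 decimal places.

0.225034

Checks pass: Σm=0; 10 even; l₃=5∈[3,5].
(2·4+1)(2·1+1)(2·5+1) = 297
Δ: 0! 8! 2! / 11! → 1/495
sum: t=0:+1/576 = 1/576
3j²(4 1 5; 0 0 0) = Δ·Π!·Σ² = 5/99  (sign -1)
sum: t=0:+1/1440 = 1/1440
3j²(4 1 5; -1 -1 2) = Δ·Π!·Σ² = 7/165  (sign -1)
combine: 4πI² = 297·5/99·7/165 = 7/11
take √, sign +1: I = 0.22503380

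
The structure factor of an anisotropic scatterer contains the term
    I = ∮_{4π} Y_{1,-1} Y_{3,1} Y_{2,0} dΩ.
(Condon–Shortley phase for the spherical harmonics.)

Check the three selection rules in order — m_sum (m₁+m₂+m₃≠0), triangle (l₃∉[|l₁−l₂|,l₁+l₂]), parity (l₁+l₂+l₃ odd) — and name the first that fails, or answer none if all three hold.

Σmᵢ = 0  ✓
l₃∈[|l₁−l₂|,l₁+l₂]=[2,4], have l₃=2  ✓
Σlᵢ = 6 ⇒ even  ✓

none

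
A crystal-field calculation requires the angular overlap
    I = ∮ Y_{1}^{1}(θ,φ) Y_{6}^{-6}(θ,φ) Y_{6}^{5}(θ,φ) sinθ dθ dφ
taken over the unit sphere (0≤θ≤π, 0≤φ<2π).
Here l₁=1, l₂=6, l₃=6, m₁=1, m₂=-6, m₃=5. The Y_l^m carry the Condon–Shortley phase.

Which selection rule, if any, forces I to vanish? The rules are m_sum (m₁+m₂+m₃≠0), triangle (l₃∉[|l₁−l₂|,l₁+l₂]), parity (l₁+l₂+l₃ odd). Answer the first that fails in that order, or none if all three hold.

Σmᵢ = 0  ✓
l₃∈[|l₁−l₂|,l₁+l₂]=[5,7], have l₃=6  ✓
Σlᵢ = 13 ⇒ odd  ✗

parity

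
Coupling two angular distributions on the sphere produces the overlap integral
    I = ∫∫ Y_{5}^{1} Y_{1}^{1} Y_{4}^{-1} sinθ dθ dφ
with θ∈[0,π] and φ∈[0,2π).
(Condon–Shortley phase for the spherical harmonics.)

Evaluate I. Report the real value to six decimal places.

1 + 1 − 1 = 1 ≠ 0: azimuthal integral kills it; I = 0

0.000000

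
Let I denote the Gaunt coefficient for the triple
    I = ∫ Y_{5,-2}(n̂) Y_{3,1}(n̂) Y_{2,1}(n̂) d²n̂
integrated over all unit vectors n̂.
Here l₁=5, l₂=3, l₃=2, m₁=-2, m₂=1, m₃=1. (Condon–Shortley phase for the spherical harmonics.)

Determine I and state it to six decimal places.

0.245532

m-sum 0 ✓  L=10 even ✓  2≤2≤8 ✓
Π(2lᵢ+1) = 11×7×5 = 385
triangle coeff Δ(5,3,2) = 1/2310
Σ_t [3,3]: t=3:−1/144 = -1/144
(3j)²=10/231 [(5 3 2; 0 0 0)], sign=-1
Σ_t [4,4]: t=4:+1/288 = 1/288
(3j)²=1/22 [(5 3 2; -2 1 1)], sign=-1
⇒ 4πI² = 25/33
I = (+1)√(25/33/(4π)) = 0.24553200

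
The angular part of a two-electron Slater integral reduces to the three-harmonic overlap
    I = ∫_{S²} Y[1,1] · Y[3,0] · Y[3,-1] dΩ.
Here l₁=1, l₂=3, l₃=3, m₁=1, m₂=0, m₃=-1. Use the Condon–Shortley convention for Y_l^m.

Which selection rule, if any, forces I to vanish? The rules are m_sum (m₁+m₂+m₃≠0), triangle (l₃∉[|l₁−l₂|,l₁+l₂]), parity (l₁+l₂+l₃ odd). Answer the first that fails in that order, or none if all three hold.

Σmᵢ = 0  ✓
l₃∈[|l₁−l₂|,l₁+l₂]=[2,4], have l₃=3  ✓
Σlᵢ = 7 ⇒ odd  ✗

parity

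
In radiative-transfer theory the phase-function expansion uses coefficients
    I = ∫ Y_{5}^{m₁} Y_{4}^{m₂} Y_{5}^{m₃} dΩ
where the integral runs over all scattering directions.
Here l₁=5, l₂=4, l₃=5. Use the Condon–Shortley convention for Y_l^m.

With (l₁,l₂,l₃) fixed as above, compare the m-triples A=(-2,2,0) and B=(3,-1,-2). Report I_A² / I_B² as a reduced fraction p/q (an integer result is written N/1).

7/10

Same 5,4,5: normalisation and zero-m 3j drop out of the ratio.
A: Δ: 4! 6! 4! / 15! → 1/3153150; sum: t=2:+1/11520 t=3:−1/1728 t=4:+1/3456 = -7/34560; 3j²(5 4 5; -2 2 0) = Δ·Π!·Σ² = 7/858  (sign +1)
B: Δ: 4! 6! 4! / 15! → 1/3153150; sum: t=0:+1/6912 t=1:−1/2880 t=2:+1/17280 = -1/6912; 3j²(5 4 5; 3 -1 -2) = Δ·Π!·Σ² = 5/429  (sign +1)
I_A²/I_B² = (7/858)/(5/429) = 7/10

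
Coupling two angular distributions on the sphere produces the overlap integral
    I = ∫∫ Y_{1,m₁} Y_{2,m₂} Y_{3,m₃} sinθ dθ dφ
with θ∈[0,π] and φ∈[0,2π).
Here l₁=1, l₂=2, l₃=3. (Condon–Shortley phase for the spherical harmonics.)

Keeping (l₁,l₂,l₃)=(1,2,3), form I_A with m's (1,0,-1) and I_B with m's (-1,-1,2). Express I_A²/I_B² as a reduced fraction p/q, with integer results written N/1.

l's match ⇒ only the (l;m) 3-j factors differ between A and B.
A: triangle coeff Δ(1,2,3) = 1/105; Σ_t [0,0]: t=0:+1/8 = 1/8; (3j)²=2/35 [(1 2 3; 1 0 -1)], sign=+1
B: triangle coeff Δ(1,2,3) = 1/105; Σ_t [0,0]: t=0:+1/12 = 1/12; (3j)²=2/21 [(1 2 3; -1 -1 2)], sign=-1
I_A²/I_B² = (2/35)/(2/21) = 3/5

3/5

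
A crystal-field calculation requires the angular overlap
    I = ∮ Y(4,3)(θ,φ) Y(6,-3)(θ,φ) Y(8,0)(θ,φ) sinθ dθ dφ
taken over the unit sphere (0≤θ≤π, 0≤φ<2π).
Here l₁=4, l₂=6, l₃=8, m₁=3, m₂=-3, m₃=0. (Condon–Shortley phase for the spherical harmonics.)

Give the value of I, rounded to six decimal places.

-0.138702

Rules hold: Σm=0, L=18 even, 2≤8≤10.
N = 9·13·17 = 1989
Δ = 2!·6!·10!/19! = 1/23279256
Racah Σ t=0..2: t=0:+1/1658880 t=1:−1/518400 t=2:+1/1658880 = -1/1382400
⇒ 3j(4 6 8; 0 0 0)² = 504/46189, sgn -1
Racah Σ t=0..1: t=0:+1/7257600 t=1:−1/58060800 = 1/8294400
⇒ 3j(4 6 8; 3 -3 0)² = 1029/92378, sgn +1
4πI² = N·(3j₀)²·(3jₘ)² = 2333772/9653501
I = -1·√(0.241754/4π) = -0.13870172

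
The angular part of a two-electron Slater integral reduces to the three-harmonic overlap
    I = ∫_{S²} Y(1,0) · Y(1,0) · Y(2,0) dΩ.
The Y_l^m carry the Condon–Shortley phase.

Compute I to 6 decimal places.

m-sum 0 ✓  L=4 even ✓  0≤2≤2 ✓
Π(2lᵢ+1) = 3×3×5 = 45
triangle coeff Δ(1,1,2) = 1/30
Σ_t [0,0]: t=0:+1/1 = 1/1
(3j)²=2/15 [(1 1 2; 0 0 0)], sign=+1
(m-triple is (0,0,0) — same symbol as above.)
⇒ 4πI² = 4/5
I = (+1)√(4/5/(4π)) = 0.25231325

0.252313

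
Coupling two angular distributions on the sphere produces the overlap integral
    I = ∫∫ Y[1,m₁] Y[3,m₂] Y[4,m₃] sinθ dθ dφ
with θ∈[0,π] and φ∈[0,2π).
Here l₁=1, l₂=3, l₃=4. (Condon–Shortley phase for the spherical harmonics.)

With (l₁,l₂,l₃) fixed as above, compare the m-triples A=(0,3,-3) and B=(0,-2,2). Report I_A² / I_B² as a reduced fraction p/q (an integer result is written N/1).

7/12

Same 1,3,4: normalisation and zero-m 3j drop out of the ratio.
A: Δ: 0! 2! 6! / 9! → 1/252; sum: t=0:+1/720 = 1/720; 3j²(1 3 4; 0 3 -3) = Δ·Π!·Σ² = 1/36  (sign -1)
B: Δ: 0! 2! 6! / 9! → 1/252; sum: t=0:+1/120 = 1/120; 3j²(1 3 4; 0 -2 2) = Δ·Π!·Σ² = 1/21  (sign +1)
I_A²/I_B² = (1/36)/(1/21) = 7/12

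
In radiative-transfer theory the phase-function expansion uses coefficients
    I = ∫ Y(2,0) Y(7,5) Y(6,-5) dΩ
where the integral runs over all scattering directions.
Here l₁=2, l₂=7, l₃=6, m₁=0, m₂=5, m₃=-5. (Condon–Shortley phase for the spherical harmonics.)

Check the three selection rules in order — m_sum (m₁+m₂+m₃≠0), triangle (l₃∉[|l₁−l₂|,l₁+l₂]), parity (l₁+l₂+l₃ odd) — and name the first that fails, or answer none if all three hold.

parity

Σmᵢ = 0  ✓
l₃∈[|l₁−l₂|,l₁+l₂]=[5,9], have l₃=6  ✓
Σlᵢ = 15 ⇒ odd  ✗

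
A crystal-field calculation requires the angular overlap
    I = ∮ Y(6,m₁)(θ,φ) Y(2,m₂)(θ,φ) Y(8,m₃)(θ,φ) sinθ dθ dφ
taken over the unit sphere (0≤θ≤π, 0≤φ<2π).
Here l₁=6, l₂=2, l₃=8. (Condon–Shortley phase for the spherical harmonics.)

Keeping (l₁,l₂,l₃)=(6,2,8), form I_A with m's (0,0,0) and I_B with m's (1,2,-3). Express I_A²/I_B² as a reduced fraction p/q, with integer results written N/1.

392/165

Same 6,2,8: normalisation and zero-m 3j drop out of the ratio.
A: Δ: 0! 12! 4! / 17! → 1/30940; sum: t=0:+1/2073600 = 1/2073600; 3j²(6 2 8; 0 0 0) = Δ·Π!·Σ² = 28/1105  (sign +1)
B: Δ: 0! 12! 4! / 17! → 1/30940; sum: t=0:+1/14515200 = 1/14515200; 3j²(6 2 8; 1 2 -3) = Δ·Π!·Σ² = 33/3094  (sign -1)
I_A²/I_B² = (28/1105)/(33/3094) = 392/165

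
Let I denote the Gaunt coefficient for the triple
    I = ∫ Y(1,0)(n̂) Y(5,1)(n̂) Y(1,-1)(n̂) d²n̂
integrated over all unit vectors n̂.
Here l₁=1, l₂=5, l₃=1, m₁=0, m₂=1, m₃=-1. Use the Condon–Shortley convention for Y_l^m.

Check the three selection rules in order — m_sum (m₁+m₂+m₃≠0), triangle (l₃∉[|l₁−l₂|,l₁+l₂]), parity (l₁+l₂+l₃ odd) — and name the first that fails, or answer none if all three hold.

m₁+m₂+m₃ = 0 + 1 − 1 = 0  ✓
triangle: |1−5|=4 ≤ l₃=1 ≤ 1+5=6  ✗
parity: l₁+l₂+l₃ = 7 is odd

triangle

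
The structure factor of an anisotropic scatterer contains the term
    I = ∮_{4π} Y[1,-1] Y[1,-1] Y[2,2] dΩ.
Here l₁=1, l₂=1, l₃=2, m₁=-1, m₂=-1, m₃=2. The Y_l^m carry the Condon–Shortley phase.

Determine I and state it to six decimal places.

Rules hold: Σm=0, L=4 even, 0≤2≤2.
N = 3·3·5 = 45
Δ = 0!·2!·2!/5! = 1/30
Racah Σ t=0..0: t=0:+1/1 = 1/1
⇒ 3j(1 1 2; 0 0 0)² = 2/15, sgn +1
Racah Σ t=0..0: t=0:+1/4 = 1/4
⇒ 3j(1 1 2; -1 -1 2)² = 1/5, sgn +1
4πI² = N·(3j₀)²·(3jₘ)² = 6/5
I = +1·√(1.2/4π) = 0.30901936

0.309019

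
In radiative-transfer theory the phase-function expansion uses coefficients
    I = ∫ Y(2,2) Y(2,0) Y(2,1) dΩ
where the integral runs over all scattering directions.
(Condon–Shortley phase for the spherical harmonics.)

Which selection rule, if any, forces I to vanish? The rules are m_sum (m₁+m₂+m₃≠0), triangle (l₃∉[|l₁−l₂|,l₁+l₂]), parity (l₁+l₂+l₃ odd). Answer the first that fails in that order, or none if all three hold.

m₁+m₂+m₃ = 2 + 0 + 1 = 3  ✗
triangle: |2−2|=0 ≤ l₃=2 ≤ 2+2=4
parity: l₁+l₂+l₃ = 6 is even

m_sum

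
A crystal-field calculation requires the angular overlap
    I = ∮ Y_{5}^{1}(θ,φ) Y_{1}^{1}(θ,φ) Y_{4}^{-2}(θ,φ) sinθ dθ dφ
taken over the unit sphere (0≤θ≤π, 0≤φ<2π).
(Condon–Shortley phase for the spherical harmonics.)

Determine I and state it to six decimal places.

-0.120286

m-sum 0 ✓  L=10 even ✓  4≤4≤6 ✓
Π(2lᵢ+1) = 11×3×9 = 297
triangle coeff Δ(5,1,4) = 1/495
Σ_t [1,1]: t=1:−1/576 = -1/576
(3j)²=5/99 [(5 1 4; 0 0 0)], sign=-1
Σ_t [2,2]: t=2:+1/2880 = 1/2880
(3j)²=2/165 [(5 1 4; 1 1 -2)], sign=+1
⇒ 4πI² = 2/11
I = (-1)√(2/11/(4π)) = -0.12028562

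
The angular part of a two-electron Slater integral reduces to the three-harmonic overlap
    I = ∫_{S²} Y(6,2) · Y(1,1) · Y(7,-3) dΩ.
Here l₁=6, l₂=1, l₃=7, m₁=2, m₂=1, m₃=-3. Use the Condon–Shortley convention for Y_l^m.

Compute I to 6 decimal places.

-0.234717

Rules hold: Σm=0, L=14 even, 5≤7≤7.
N = 13·3·15 = 585
Δ = 0!·12!·2!/15! = 1/1365
Racah Σ t=0..0: t=0:+1/518400 = 1/518400
⇒ 3j(6 1 7; 0 0 0)² = 7/195, sgn -1
Racah Σ t=0..0: t=0:+1/1935360 = 1/1935360
⇒ 3j(6 1 7; 2 1 -3)² = 3/91, sgn +1
4πI² = N·(3j₀)²·(3jₘ)² = 9/13
I = -1·√(0.692308/4π) = -0.23471705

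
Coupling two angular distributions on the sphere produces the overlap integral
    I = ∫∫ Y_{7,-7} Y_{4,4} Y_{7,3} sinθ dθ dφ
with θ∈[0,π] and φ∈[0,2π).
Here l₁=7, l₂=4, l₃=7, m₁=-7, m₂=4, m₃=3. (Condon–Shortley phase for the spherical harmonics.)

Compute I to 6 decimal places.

-0.043650

m-sum 0 ✓  L=18 even ✓  3≤7≤11 ✓
Π(2lᵢ+1) = 15×9×15 = 2025
triangle coeff Δ(7,4,7) = 1/58198140
Σ_t [0,4]: t=0:+1/17418240 t=1:−1/622080 t=2:+1/230400 t=3:−1/622080 t=4:+1/17418240 = 1/806400
(3j)²=2268/230945 [(7 4 7; 0 0 0)], sign=-1
Σ_t [4,4]: t=4:+1/2090188800 = 1/2090188800
(3j)²=7/5814 [(7 4 7; -7 4 3)], sign=+1
⇒ 4πI² = 357210/14919047
I = (-1)√(357210/14919047/(4π)) = -0.04365021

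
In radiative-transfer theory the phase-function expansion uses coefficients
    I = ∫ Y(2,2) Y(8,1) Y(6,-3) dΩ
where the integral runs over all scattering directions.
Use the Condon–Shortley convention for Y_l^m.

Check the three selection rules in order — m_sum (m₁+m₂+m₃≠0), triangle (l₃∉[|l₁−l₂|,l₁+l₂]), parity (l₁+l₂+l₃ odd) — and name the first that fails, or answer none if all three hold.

Σmᵢ = 0  ✓
l₃∈[|l₁−l₂|,l₁+l₂]=[6,10], have l₃=6  ✓
Σlᵢ = 16 ⇒ even  ✓

none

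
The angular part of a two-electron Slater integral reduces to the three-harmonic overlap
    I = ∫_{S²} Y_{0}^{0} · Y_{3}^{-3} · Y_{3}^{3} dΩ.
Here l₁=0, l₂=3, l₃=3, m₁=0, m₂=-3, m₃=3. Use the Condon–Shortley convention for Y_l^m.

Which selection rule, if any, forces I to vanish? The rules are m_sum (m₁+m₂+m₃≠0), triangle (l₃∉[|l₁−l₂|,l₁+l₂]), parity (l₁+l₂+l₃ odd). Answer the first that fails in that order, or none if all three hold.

m₁+m₂+m₃ = 0 − 3 + 3 = 0  ✓
triangle: |0−3|=3 ≤ l₃=3 ≤ 0+3=3  ✓
parity: l₁+l₂+l₃ = 6 is even  ✓

none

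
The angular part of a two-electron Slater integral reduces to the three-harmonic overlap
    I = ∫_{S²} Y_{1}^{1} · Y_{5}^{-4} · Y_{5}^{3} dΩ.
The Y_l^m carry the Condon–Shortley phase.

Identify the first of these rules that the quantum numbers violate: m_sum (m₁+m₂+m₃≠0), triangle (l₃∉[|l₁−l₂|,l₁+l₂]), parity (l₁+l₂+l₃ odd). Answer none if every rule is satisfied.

parity

Σmᵢ = 0  ✓
l₃∈[|l₁−l₂|,l₁+l₂]=[4,6], have l₃=5  ✓
Σlᵢ = 11 ⇒ odd  ✗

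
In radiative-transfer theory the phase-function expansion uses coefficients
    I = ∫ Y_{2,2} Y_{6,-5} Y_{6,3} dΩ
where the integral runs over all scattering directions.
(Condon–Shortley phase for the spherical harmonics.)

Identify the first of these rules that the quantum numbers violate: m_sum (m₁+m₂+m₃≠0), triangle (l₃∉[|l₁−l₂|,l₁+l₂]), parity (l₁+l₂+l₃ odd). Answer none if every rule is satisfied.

azimuthal sum: 2 − 5 + 3 = 0  ✓
4 ≤ 6 ≤ 8 (triangle on l)  ✓
L = 2 + 6 + 6 = 14 (even)  ✓

none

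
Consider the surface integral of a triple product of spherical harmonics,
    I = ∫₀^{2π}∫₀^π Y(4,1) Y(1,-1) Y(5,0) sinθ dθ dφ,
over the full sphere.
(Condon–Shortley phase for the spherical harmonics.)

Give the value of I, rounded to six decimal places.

0.155288

Checks pass: Σm=0; 10 even; l₃=5∈[3,5].
(2·4+1)(2·1+1)(2·5+1) = 297
Δ: 0! 8! 2! / 11! → 1/495
sum: t=0:+1/576 = 1/576
3j²(4 1 5; 0 0 0) = Δ·Π!·Σ² = 5/99  (sign -1)
sum: t=0:+1/1440 = 1/1440
3j²(4 1 5; 1 -1 0) = Δ·Π!·Σ² = 2/99  (sign -1)
combine: 4πI² = 297·5/99·2/99 = 10/33
take √, sign +1: I = 0.15528807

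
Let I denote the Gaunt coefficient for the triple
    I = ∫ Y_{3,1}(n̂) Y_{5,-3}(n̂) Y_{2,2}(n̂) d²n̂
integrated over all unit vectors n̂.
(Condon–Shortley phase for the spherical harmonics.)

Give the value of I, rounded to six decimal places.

-0.200476

Checks pass: Σm=0; 10 even; l₃=2∈[2,8].
(2·3+1)(2·5+1)(2·2+1) = 385
Δ: 6! 0! 4! / 11! → 1/2310
sum: t=3:−1/144 = -1/144
3j²(3 5 2; 0 0 0) = Δ·Π!·Σ² = 10/231  (sign -1)
sum: t=2:+1/1152 = 1/1152
3j²(3 5 2; 1 -3 2) = Δ·Π!·Σ² = 1/33  (sign +1)
combine: 4πI² = 385·10/231·1/33 = 50/99
take √, sign -1: I = -0.20047604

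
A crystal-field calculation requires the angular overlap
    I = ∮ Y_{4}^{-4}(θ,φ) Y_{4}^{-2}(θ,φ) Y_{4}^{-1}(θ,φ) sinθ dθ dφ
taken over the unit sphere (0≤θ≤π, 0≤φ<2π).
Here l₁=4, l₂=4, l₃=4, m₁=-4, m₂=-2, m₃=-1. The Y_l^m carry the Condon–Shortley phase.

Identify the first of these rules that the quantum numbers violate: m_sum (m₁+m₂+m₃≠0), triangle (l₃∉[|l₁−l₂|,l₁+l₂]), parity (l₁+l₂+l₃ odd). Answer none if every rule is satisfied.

azimuthal sum: -4 − 2 − 1 = -7  ✗
0 ≤ 4 ≤ 8 (triangle on l)
L = 4 + 4 + 4 = 12 (even)

m_sum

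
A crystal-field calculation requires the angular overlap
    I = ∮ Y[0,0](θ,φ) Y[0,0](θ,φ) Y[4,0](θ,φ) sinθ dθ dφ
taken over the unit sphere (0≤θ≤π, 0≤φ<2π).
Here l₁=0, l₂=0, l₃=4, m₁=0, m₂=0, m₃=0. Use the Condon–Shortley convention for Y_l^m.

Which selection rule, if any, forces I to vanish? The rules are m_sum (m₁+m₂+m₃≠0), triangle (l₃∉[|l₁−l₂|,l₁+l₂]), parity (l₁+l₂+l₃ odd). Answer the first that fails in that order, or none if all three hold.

Σmᵢ = 0  ✓
l₃∈[|l₁−l₂|,l₁+l₂]=[0,0], have l₃=4  ✗
Σlᵢ = 4 ⇒ even

triangle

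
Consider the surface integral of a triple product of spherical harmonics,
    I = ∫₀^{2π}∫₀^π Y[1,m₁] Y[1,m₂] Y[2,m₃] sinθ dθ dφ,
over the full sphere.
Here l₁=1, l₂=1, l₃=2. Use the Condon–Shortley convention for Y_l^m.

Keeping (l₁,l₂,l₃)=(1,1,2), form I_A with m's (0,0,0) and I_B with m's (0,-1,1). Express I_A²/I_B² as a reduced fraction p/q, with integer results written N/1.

l's match ⇒ only the (l;m) 3-j factors differ between A and B.
A: triangle coeff Δ(1,1,2) = 1/30; Σ_t [0,0]: t=0:+1/1 = 1/1; (3j)²=2/15 [(1 1 2; 0 0 0)], sign=+1
B: triangle coeff Δ(1,1,2) = 1/30; Σ_t [0,0]: t=0:+1/2 = 1/2; (3j)²=1/10 [(1 1 2; 0 -1 1)], sign=-1
I_A²/I_B² = (2/15)/(1/10) = 4/3

4/3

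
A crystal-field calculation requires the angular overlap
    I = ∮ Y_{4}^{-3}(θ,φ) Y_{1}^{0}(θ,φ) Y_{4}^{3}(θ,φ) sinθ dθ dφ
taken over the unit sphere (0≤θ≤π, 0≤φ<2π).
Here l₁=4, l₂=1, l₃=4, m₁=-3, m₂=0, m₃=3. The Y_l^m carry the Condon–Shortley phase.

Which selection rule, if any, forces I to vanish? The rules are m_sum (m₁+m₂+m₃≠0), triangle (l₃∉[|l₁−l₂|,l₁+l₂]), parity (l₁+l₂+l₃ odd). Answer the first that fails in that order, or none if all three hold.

parity

azimuthal sum: -3 + 0 + 3 = 0  ✓
3 ≤ 4 ≤ 5 (triangle on l)  ✓
L = 4 + 1 + 4 = 9 (odd)  ✗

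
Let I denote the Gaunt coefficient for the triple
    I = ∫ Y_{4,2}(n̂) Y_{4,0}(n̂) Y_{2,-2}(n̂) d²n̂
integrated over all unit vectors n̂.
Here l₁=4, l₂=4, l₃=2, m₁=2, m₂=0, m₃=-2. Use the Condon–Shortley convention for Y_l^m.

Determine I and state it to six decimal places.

-0.190365

Rules hold: Σm=0, L=10 even, 0≤2≤8.
N = 9·9·5 = 405
Δ = 6!·2!·2!/11! = 1/13860
Racah Σ t=2..4: t=2:+1/192 t=3:−1/36 t=4:+1/192 = -5/288
⇒ 3j(4 4 2; 0 0 0)² = 20/693, sgn -1
Racah Σ t=2..2: t=2:+1/192 = 1/192
⇒ 3j(4 4 2; 2 0 -2)² = 3/77, sgn +1
4πI² = N·(3j₀)²·(3jₘ)² = 2700/5929
I = -1·√(0.455389/4π) = -0.19036462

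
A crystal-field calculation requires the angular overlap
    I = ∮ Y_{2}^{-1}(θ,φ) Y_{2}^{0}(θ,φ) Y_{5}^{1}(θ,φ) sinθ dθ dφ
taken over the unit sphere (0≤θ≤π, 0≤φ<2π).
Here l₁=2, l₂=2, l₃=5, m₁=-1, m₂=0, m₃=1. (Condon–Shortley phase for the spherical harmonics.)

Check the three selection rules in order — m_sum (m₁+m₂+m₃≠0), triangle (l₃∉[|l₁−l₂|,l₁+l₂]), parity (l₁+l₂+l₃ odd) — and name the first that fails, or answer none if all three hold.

triangle

Σmᵢ = 0  ✓
l₃∈[|l₁−l₂|,l₁+l₂]=[0,4], have l₃=5  ✗
Σlᵢ = 9 ⇒ odd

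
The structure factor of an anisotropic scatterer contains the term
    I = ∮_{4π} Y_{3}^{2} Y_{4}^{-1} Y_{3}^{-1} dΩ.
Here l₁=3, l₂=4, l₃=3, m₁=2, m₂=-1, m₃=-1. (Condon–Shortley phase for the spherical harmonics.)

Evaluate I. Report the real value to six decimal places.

0.145070

m-sum 0 ✓  L=10 even ✓  1≤3≤7 ✓
Π(2lᵢ+1) = 7×9×7 = 441
triangle coeff Δ(3,4,3) = 1/34650
Σ_t [1,3]: t=1:−1/72 t=2:+1/16 t=3:−1/72 = 5/144
(3j)²=2/77 [(3 4 3; 0 0 0)], sign=-1
Σ_t [0,1]: t=0:+1/144 t=1:−1/48 = -1/72
(3j)²=16/693 [(3 4 3; 2 -1 -1)], sign=-1
⇒ 4πI² = 32/121
I = (+1)√(32/121/(4π)) = 0.14506992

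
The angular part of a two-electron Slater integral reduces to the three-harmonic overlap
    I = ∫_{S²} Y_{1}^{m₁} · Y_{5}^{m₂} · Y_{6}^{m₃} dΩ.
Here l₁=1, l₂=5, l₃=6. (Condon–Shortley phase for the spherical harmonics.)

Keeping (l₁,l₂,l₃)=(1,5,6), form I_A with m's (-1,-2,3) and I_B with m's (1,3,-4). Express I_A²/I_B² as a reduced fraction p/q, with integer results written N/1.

4/5

l's match ⇒ only the (l;m) 3-j factors differ between A and B.
A: triangle coeff Δ(1,5,6) = 1/858; Σ_t [0,0]: t=0:+1/60480 = 1/60480; (3j)²=6/143 [(1 5 6; -1 -2 3)], sign=-1
B: triangle coeff Δ(1,5,6) = 1/858; Σ_t [0,0]: t=0:+1/161280 = 1/161280; (3j)²=15/286 [(1 5 6; 1 3 -4)], sign=+1
I_A²/I_B² = (6/143)/(15/286) = 4/5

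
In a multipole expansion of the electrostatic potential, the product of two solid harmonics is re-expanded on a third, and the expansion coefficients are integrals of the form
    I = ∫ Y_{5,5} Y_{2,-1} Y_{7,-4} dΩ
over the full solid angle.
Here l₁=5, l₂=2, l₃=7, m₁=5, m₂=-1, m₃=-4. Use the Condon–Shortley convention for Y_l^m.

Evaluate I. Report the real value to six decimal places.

0.037585

Rules hold: Σm=0, L=14 even, 3≤7≤7.
N = 11·5·15 = 825
Δ = 0!·10!·4!/15! = 1/15015
Racah Σ t=0..0: t=0:+1/57600 = 1/57600
⇒ 3j(5 2 7; 0 0 0)² = 21/715, sgn -1
Racah Σ t=0..0: t=0:+1/21772800 = 1/21772800
⇒ 3j(5 2 7; 5 -1 -4)² = 1/1365, sgn -1
4πI² = N·(3j₀)²·(3jₘ)² = 3/169
I = +1·√(0.0177515/4π) = 0.03758481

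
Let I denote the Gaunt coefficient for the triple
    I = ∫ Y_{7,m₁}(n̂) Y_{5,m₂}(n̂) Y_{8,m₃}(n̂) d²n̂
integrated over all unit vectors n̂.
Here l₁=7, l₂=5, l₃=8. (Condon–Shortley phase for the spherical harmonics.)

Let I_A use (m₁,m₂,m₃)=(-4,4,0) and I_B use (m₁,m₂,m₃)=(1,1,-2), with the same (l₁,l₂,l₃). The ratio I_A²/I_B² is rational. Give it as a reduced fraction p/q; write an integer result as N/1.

l's match ⇒ only the (l;m) 3-j factors differ between A and B.
A: triangle coeff Δ(7,5,8) = 1/814773960; Σ_t [3,4]: t=3:−1/348364800 t=4:+1/87091200 = 1/116121600; (3j)²=54/4199 [(7 5 8; -4 4 0)], sign=+1
B: triangle coeff Δ(7,5,8) = 1/814773960; Σ_t [0,4]: t=0:+1/298598400 t=1:−1/10368000 t=2:+1/3317760 t=3:−1/6531840 t=4:+1/92897280 = 197/2985984000; (3j)²=38809/5542680 [(7 5 8; 1 1 -2)], sign=+1
I_A²/I_B² = (54/4199)/(38809/5542680) = 71280/38809

71280/38809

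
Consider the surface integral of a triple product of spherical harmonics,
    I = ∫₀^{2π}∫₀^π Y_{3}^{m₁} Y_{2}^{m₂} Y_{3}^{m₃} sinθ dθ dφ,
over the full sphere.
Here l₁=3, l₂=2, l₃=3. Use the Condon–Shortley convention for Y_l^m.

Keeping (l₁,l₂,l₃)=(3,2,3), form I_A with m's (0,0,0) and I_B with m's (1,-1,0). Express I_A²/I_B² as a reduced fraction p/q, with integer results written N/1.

8/1

l's match ⇒ only the (l;m) 3-j factors differ between A and B.
A: triangle coeff Δ(3,2,3) = 1/3780; Σ_t [0,2]: t=0:+1/24 t=1:−1/4 t=2:+1/24 = -1/6; (3j)²=4/105 [(3 2 3; 0 0 0)], sign=+1
B: triangle coeff Δ(3,2,3) = 1/3780; Σ_t [0,1]: t=0:+1/8 t=1:−1/12 = 1/24; (3j)²=1/210 [(3 2 3; 1 -1 0)], sign=-1
I_A²/I_B² = (4/105)/(1/210) = 8/1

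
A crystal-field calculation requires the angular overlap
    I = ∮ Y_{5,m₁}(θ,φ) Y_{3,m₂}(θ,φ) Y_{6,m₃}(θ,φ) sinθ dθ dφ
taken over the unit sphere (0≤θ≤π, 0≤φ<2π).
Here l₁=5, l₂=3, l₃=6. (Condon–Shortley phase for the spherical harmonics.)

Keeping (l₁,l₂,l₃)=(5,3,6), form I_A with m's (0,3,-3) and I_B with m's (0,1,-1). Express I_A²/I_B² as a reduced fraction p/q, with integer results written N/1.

Shared (l₁,l₂,l₃)=(5,3,6): N and (l;000)² cancel in I_A²/I_B².
A: Δ = 2!·8!·4!/15! = 1/675675; Racah Σ t=2..2: t=2:+1/34560 = 1/34560; ⇒ 3j(5 3 6; 0 3 -3)² = 4/143, sgn -1
B: Δ = 2!·8!·4!/15! = 1/675675; Racah Σ t=0..2: t=0:+1/34560 t=1:−1/3456 t=2:+1/5760 = -1/11520; ⇒ 3j(5 3 6; 0 1 -1)² = 2/429, sgn +1
I_A²/I_B² = (4/143)/(2/429) = 6/1

6/1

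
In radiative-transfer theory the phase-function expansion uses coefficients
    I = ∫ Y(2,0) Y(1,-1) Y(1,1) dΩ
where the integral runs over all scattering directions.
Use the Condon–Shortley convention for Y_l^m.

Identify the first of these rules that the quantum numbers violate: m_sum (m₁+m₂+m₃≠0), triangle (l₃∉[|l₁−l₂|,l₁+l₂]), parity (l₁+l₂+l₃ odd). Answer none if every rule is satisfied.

azimuthal sum: 0 − 1 + 1 = 0  ✓
1 ≤ 1 ≤ 3 (triangle on l)  ✓
L = 2 + 1 + 1 = 4 (even)  ✓

none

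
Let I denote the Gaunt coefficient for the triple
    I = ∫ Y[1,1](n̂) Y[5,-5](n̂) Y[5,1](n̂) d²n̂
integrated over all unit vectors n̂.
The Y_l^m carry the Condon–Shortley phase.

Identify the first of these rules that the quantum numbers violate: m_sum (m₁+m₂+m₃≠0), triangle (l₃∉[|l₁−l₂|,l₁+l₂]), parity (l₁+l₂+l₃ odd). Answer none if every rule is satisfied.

m_sum

Σmᵢ = -3  ✗
l₃∈[|l₁−l₂|,l₁+l₂]=[4,6], have l₃=5
Σlᵢ = 11 ⇒ odd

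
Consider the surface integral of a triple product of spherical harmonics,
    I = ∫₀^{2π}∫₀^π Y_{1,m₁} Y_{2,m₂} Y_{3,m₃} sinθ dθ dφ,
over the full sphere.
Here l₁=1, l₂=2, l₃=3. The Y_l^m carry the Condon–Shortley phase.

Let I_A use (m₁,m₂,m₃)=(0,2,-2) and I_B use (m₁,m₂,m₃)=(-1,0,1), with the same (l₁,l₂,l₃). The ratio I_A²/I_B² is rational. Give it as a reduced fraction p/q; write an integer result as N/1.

Same 1,2,3: normalisation and zero-m 3j drop out of the ratio.
A: Δ: 0! 2! 4! / 7! → 1/105; sum: t=0:+1/24 = 1/24; 3j²(1 2 3; 0 2 -2) = Δ·Π!·Σ² = 1/21  (sign -1)
B: Δ: 0! 2! 4! / 7! → 1/105; sum: t=0:+1/8 = 1/8; 3j²(1 2 3; -1 0 1) = Δ·Π!·Σ² = 2/35  (sign +1)
I_A²/I_B² = (1/21)/(2/35) = 5/6

5/6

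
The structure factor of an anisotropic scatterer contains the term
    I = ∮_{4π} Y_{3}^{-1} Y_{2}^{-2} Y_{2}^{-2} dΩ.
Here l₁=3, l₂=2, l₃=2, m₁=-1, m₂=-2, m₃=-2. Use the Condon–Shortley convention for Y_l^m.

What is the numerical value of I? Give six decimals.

-1 − 2 − 2 = -5 ≠ 0: azimuthal integral kills it; I = 0

0.000000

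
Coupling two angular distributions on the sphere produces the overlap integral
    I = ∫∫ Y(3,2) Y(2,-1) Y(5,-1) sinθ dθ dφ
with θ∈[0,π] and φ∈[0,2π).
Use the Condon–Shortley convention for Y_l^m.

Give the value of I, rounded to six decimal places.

Rules hold: Σm=0, L=10 even, 1≤5≤5.
N = 7·5·11 = 385
Δ = 0!·6!·4!/11! = 1/2310
Racah Σ t=0..0: t=0:+1/144 = 1/144
⇒ 3j(3 2 5; 0 0 0)² = 10/231, sgn -1
Racah Σ t=0..0: t=0:+1/720 = 1/720
⇒ 3j(3 2 5; 2 -1 -1)² = 4/385, sgn +1
4πI² = N·(3j₀)²·(3jₘ)² = 40/231
I = -1·√(0.17316/4π) = -0.11738675

-0.117387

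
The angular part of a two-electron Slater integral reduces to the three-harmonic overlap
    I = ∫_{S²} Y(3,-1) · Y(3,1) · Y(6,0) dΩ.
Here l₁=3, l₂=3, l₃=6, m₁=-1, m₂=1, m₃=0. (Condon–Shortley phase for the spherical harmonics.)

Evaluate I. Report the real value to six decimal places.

Checks pass: Σm=0; 12 even; l₃=6∈[0,6].
(2·3+1)(2·3+1)(2·6+1) = 637
Δ: 0! 6! 6! / 13! → 1/12012
sum: t=0:+1/1296 = 1/1296
3j²(3 3 6; 0 0 0) = Δ·Π!·Σ² = 100/3003  (sign +1)
sum: t=0:+1/2304 = 1/2304
3j²(3 3 6; -1 1 0) = Δ·Π!·Σ² = 75/4004  (sign +1)
combine: 4πI² = 637·100/3003·75/4004 = 625/1573
take √, sign +1: I = 0.17781595

0.177816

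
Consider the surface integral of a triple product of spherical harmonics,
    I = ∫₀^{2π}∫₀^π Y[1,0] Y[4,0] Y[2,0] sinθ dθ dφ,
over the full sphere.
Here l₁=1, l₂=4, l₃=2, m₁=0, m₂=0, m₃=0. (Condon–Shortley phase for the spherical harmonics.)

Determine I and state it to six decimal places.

0.000000

triangle: need 3≤l₃≤5, have 2; I=0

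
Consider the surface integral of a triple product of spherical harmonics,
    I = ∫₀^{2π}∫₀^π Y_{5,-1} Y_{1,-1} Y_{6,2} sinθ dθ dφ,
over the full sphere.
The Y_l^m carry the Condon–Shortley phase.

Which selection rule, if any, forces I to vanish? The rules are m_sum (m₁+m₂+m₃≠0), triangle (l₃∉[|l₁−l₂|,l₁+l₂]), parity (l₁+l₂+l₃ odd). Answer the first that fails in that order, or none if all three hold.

Σmᵢ = 0  ✓
l₃∈[|l₁−l₂|,l₁+l₂]=[4,6], have l₃=6  ✓
Σlᵢ = 12 ⇒ even  ✓

none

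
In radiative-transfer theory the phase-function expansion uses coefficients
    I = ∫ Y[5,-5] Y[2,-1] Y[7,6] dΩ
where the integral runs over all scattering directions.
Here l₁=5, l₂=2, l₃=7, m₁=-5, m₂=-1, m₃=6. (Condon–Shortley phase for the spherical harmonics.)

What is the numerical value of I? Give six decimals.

Rules hold: Σm=0, L=14 even, 3≤7≤7.
N = 11·5·15 = 825
Δ = 0!·10!·4!/15! = 1/15015
Racah Σ t=0..0: t=0:+1/57600 = 1/57600
⇒ 3j(5 2 7; 0 0 0)² = 21/715, sgn -1
Racah Σ t=0..0: t=0:+1/21772800 = 1/21772800
⇒ 3j(5 2 7; -5 -1 6)² = 2/105, sgn -1
4πI² = N·(3j₀)²·(3jₘ)² = 6/13
I = +1·√(0.461538/4π) = 0.19164567

0.191646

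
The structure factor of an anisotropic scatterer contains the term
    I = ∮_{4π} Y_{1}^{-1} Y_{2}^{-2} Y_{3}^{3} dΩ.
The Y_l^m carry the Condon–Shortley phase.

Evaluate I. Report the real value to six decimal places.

Rules hold: Σm=0, L=6 even, 1≤3≤3.
N = 3·5·7 = 105
Δ = 0!·2!·4!/7! = 1/105
Racah Σ t=0..0: t=0:+1/4 = 1/4
⇒ 3j(1 2 3; 0 0 0)² = 3/35, sgn -1
Racah Σ t=0..0: t=0:+1/48 = 1/48
⇒ 3j(1 2 3; -1 -2 3)² = 1/7, sgn +1
4πI² = N·(3j₀)²·(3jₘ)² = 9/7
I = -1·√(1.28571/4π) = -0.31986543

-0.319865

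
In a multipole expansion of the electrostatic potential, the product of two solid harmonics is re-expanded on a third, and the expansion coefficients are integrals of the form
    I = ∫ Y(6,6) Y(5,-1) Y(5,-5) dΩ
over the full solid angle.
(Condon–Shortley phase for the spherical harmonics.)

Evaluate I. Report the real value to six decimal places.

0.096539

Rules hold: Σm=0, L=16 even, 1≤5≤11.
N = 13·11·11 = 1573
Δ = 6!·6!·4!/17! = 1/28588560
Racah Σ t=1..5: t=1:−1/345600 t=2:+1/13824 t=3:−1/5184 t=4:+1/13824 t=5:−1/345600 = -7/129600
⇒ 3j(6 5 5; 0 0 0)² = 80/7293, sgn +1
Racah Σ t=0..0: t=0:+1/12441600 = 1/12441600
⇒ 3j(6 5 5; 6 -1 -5)² = 3/442, sgn +1
4πI² = N·(3j₀)²·(3jₘ)² = 440/3757
I = +1·√(0.117115/4π) = 0.09653856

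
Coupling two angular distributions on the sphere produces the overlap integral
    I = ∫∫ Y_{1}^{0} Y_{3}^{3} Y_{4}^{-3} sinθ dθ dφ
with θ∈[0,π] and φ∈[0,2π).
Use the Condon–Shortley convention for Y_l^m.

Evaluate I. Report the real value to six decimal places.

-0.162868

Rules hold: Σm=0, L=8 even, 2≤4≤4.
N = 3·7·9 = 189
Δ = 0!·2!·6!/9! = 1/252
Racah Σ t=0..0: t=0:+1/36 = 1/36
⇒ 3j(1 3 4; 0 0 0)² = 4/63, sgn +1
Racah Σ t=0..0: t=0:+1/720 = 1/720
⇒ 3j(1 3 4; 0 3 -3)² = 1/36, sgn -1
4πI² = N·(3j₀)²·(3jₘ)² = 1/3
I = -1·√(0.333333/4π) = -0.16286750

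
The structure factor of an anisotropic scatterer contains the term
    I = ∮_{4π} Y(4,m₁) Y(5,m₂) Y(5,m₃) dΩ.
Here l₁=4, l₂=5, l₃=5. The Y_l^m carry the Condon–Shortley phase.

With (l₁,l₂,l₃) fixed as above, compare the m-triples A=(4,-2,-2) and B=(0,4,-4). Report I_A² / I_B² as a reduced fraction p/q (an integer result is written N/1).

35/18

Same 4,5,5: normalisation and zero-m 3j drop out of the ratio.
A: Δ: 4! 4! 6! / 15! → 1/3153150; sum: t=0:+1/20736 = 1/20736; 3j²(4 5 5; 4 -2 -2) = Δ·Π!·Σ² = 35/1287  (sign -1)
B: Δ: 4! 4! 6! / 15! → 1/3153150; sum: t=3:−1/25920 t=4:+1/69120 = -1/41472; 3j²(4 5 5; 0 4 -4) = Δ·Π!·Σ² = 2/143  (sign +1)
I_A²/I_B² = (35/1287)/(2/143) = 35/18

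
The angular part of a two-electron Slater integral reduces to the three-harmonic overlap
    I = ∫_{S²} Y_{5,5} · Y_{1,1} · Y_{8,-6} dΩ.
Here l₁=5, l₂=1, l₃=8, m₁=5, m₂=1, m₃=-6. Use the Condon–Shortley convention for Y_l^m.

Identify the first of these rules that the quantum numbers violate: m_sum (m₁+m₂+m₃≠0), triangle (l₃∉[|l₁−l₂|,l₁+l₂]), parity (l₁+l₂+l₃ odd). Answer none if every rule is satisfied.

azimuthal sum: 5 + 1 − 6 = 0  ✓
4 ≤ 8 ≤ 6 (triangle on l)  ✗
L = 5 + 1 + 8 = 14 (even)

triangle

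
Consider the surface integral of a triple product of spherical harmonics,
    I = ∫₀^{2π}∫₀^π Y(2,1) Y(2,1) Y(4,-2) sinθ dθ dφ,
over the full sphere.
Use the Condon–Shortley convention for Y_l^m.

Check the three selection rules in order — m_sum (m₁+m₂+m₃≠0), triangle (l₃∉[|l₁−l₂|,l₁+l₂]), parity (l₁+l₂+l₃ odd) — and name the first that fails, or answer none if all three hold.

none

azimuthal sum: 1 + 1 − 2 = 0  ✓
0 ≤ 4 ≤ 4 (triangle on l)  ✓
L = 2 + 2 + 4 = 8 (even)  ✓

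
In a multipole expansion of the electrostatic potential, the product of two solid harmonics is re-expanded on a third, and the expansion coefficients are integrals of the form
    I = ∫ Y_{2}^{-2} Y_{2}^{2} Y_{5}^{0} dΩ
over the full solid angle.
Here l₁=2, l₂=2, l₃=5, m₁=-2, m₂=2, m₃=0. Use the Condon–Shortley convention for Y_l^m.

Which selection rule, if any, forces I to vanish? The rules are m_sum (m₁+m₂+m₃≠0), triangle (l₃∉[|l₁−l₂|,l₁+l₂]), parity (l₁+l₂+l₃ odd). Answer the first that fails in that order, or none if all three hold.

triangle

azimuthal sum: -2 + 2 + 0 = 0  ✓
0 ≤ 5 ≤ 4 (triangle on l)  ✗
L = 2 + 2 + 5 = 9 (odd)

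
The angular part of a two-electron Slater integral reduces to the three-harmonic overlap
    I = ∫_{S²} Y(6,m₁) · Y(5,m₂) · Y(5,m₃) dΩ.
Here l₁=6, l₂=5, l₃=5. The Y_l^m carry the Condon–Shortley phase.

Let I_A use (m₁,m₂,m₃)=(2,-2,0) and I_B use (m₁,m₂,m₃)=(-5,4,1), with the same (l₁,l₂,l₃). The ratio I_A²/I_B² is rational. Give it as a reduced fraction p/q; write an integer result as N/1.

200/2673

Shared (l₁,l₂,l₃)=(6,5,5): N and (l;000)² cancel in I_A²/I_B².
A: Δ = 6!·6!·4!/17! = 1/28588560; Racah Σ t=0..3: t=0:+1/207360 t=1:−1/17280 t=2:+1/13824 t=3:−1/103680 = 1/103680; ⇒ 3j(6 5 5; 2 -2 0)² = 10/7293, sgn -1
B: Δ = 6!·6!·4!/17! = 1/28588560; Racah Σ t=5..6: t=5:−1/2073600 t=6:+1/518400 = 1/691200; ⇒ 3j(6 5 5; -5 4 1)² = 81/4420, sgn +1
I_A²/I_B² = (10/7293)/(81/4420) = 200/2673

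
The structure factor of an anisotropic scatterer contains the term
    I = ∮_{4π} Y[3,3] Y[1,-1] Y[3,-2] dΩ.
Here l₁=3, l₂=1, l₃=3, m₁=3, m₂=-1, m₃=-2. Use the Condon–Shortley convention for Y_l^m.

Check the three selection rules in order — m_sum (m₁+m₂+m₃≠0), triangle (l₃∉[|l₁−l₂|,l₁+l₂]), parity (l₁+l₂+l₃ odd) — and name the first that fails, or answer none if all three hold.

parity

Σmᵢ = 0  ✓
l₃∈[|l₁−l₂|,l₁+l₂]=[2,4], have l₃=3  ✓
Σlᵢ = 7 ⇒ odd  ✗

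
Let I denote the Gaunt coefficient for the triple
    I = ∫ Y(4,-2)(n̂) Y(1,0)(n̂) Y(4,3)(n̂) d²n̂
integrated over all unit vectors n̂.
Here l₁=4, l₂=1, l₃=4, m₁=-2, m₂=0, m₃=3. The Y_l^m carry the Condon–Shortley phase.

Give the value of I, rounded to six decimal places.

0.000000

-2 + 0 + 3 = 1 ≠ 0: azimuthal integral kills it; I = 0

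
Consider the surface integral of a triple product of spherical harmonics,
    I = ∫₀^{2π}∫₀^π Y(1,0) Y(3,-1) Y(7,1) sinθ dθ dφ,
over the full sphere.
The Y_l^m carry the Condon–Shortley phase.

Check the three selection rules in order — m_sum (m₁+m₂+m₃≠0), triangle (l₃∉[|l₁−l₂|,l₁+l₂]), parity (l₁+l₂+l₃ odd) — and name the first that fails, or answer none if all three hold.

triangle

Σmᵢ = 0  ✓
l₃∈[|l₁−l₂|,l₁+l₂]=[2,4], have l₃=7  ✗
Σlᵢ = 11 ⇒ odd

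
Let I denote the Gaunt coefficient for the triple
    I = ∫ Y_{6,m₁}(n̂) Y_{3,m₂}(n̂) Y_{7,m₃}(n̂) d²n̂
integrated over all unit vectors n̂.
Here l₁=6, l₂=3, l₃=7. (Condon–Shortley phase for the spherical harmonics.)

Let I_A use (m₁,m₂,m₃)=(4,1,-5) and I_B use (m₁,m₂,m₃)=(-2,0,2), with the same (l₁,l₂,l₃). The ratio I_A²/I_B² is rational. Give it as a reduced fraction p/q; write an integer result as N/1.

9251/8820

Shared (l₁,l₂,l₃)=(6,3,7): N and (l;000)² cancel in I_A²/I_B².
A: Δ = 2!·10!·4!/17! = 1/2042040; Racah Σ t=0..2: t=0:+1/3870720 t=1:−1/2177280 t=2:+1/29030400 = -29/174182400; ⇒ 3j(6 3 7; 4 1 -5)² = 841/185640, sgn -1
B: Δ = 2!·10!·4!/17! = 1/2042040; Racah Σ t=0..2: t=0:+1/967680 t=1:−1/120960 t=2:+1/207360 = -1/414720; ⇒ 3j(6 3 7; -2 0 2)² = 21/4862, sgn +1
I_A²/I_B² = (841/185640)/(21/4862) = 9251/8820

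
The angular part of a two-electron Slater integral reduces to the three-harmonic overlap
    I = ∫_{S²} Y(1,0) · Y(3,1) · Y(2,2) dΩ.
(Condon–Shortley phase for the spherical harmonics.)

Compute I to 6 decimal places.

0.000000

Σmᵢ = 3 ≠ 0, so the φ-integral vanishes; I = 0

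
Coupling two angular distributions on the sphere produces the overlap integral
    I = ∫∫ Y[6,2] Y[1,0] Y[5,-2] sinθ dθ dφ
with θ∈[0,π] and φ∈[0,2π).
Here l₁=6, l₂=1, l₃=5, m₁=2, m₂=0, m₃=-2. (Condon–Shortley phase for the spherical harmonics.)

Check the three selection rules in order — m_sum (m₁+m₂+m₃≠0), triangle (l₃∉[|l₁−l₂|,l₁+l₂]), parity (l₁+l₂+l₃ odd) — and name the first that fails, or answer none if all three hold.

none

m₁+m₂+m₃ = 2 + 0 − 2 = 0  ✓
triangle: |6−1|=5 ≤ l₃=5 ≤ 6+1=7  ✓
parity: l₁+l₂+l₃ = 12 is even  ✓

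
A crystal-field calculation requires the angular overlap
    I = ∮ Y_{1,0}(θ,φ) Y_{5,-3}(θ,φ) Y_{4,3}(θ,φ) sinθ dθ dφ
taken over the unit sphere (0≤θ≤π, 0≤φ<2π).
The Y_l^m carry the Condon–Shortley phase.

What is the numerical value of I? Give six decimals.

-0.196426

Checks pass: Σm=0; 10 even; l₃=4∈[4,6].
(2·1+1)(2·5+1)(2·4+1) = 297
Δ: 2! 0! 8! / 11! → 1/495
sum: t=1:−1/576 = -1/576
3j²(1 5 4; 0 0 0) = Δ·Π!·Σ² = 5/99  (sign -1)
sum: t=1:−1/5040 = -1/5040
3j²(1 5 4; 0 -3 3) = Δ·Π!·Σ² = 16/495  (sign +1)
combine: 4πI² = 297·5/99·16/495 = 16/33
take √, sign -1: I = -0.19642560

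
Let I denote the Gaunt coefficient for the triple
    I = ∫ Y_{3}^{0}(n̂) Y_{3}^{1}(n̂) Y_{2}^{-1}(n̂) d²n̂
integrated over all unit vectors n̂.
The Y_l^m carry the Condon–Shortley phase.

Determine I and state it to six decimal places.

-0.059471

Rules hold: Σm=0, L=8 even, 0≤2≤6.
N = 7·7·5 = 245
Δ = 4!·2!·2!/9! = 1/3780
Racah Σ t=1..3: t=1:−1/24 t=2:+1/4 t=3:−1/24 = 1/6
⇒ 3j(3 3 2; 0 0 0)² = 4/105, sgn +1
Racah Σ t=2..3: t=2:+1/8 t=3:−1/12 = 1/24
⇒ 3j(3 3 2; 0 1 -1)² = 1/210, sgn -1
4πI² = N·(3j₀)²·(3jₘ)² = 2/45
I = -1·√(0.0444444/4π) = -0.05947080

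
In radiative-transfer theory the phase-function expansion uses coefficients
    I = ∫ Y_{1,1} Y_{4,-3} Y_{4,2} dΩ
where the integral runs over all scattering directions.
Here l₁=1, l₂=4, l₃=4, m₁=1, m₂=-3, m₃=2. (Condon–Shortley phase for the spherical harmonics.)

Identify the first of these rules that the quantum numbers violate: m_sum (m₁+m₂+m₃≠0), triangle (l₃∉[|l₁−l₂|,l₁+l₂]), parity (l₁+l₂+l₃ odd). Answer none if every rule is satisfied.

parity

m₁+m₂+m₃ = 1 − 3 + 2 = 0  ✓
triangle: |1−4|=3 ≤ l₃=4 ≤ 1+4=5  ✓
parity: l₁+l₂+l₃ = 9 is odd  ✗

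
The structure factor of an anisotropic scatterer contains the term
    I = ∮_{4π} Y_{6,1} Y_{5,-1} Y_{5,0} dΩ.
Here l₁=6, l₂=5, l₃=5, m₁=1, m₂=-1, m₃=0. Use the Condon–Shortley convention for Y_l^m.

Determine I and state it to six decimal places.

-0.072607

Checks pass: Σm=0; 16 even; l₃=5∈[1,11].
(2·6+1)(2·5+1)(2·5+1) = 1573
Δ: 6! 6! 4! / 17! → 1/28588560
sum: t=1:−1/345600 t=2:+1/13824 t=3:−1/5184 t=4:+1/13824 t=5:−1/345600 = -7/129600
3j²(6 5 5; 0 0 0) = Δ·Π!·Σ² = 80/7293  (sign +1)
sum: t=0:+1/2073600 t=1:−1/34560 t=2:+1/6912 t=3:−1/10368 t=4:+1/138240 = 7/259200
3j²(6 5 5; 1 -1 0) = Δ·Π!·Σ² = 28/7293  (sign -1)
combine: 4πI² = 1573·80/7293·28/7293 = 2240/33813
take √, sign -1: I = -0.07260679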